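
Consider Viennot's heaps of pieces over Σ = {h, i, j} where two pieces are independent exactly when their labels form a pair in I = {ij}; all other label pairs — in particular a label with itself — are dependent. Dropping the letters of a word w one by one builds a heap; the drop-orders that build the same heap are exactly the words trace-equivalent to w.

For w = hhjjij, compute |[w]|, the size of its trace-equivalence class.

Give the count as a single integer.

drop 0:h onto floor
drop 1:h onto {0:h}
drop 2:j onto {1:h}
drop 3:j onto {2:j}
drop 4:i onto {1:h}
drop 5:j onto {3:j}
ground layer = {0:h}
drop-orders for the pieces not yet dropped (sum over which currently-grounded one goes next):
  1 to go: {4} 1  {5} 1
  2 to go: {3,5} 1  {4,5} 2
  3 to go: {2,3,5} 1  {3,4,5} 3
  4 to go: {2,3,4,5} 4
  if 0:h drops first: 4 orders

4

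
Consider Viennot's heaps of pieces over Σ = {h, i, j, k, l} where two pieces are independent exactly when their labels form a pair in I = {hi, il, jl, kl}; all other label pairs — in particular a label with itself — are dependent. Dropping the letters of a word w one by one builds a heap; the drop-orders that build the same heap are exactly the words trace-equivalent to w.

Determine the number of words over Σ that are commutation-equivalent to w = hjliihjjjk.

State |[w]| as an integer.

drop 0:h onto floor
drop 1:j onto {0:h}
drop 2:l onto {0:h}
drop 3:i onto {1:j}
drop 4:i onto {3:i}
drop 5:h onto {1:j, 2:l}
drop 6:j onto {4:i, 5:h}
drop 7:j onto {6:j}
drop 8:j onto {7:j}
drop 9:k onto {8:j}
ground layer = {0:h}
drop-orders for the pieces not yet dropped (sum over which currently-grounded one goes next):
  1 to go: {9} 1
  2 to go: {8,9} 1
  3 to go: {7,8,9} 1
  4 to go: {6,7,8,9} 1
  5 to go: {4,6,7,8,9} 1  {5,6,7,8,9} 1
  6 to go: {2,5,6,7,8,9} 1  {3,4,6,7,8,9} 1  {4,5,6,7,8,9} 2
  7 to go: {2,4,5,6,7,8,9} 3  {3,4,5,6,7,8,9} 3
  8 to go: {1,3,4,5,6,7,8,9} 3  {2,3,4,5,6,7,8,9} 6
  if 0:h drops first: 9 orders

9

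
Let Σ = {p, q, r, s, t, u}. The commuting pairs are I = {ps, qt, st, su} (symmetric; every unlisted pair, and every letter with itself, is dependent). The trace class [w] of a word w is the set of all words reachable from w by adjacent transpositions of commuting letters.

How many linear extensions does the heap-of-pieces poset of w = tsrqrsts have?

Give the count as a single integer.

6

piece 0:t — minimal
piece 1:s — minimal
piece 2:r rests on {0:t, 1:s}
piece 3:q rests on {2:r}
piece 4:r rests on {3:q}
piece 5:s rests on {4:r}
piece 6:t rests on {4:r}
piece 7:s rests on {5:s}
minimal pieces: {0:t, 1:s}
ways to finish when only these pieces remain (= sum over removing one remaining piece with nothing left below it):
  1 left: {6}→1  {7}→1
  2 left: {5,7}→1  {6,7}→2
  3 left: {5,6,7}→3
  4 left: {4,5,6,7}→3
  5 left: {3,4,5,6,7}→3
  6 left: {2,3,4,5,6,7}→3
  placing 0:t first → 3 extensions
  placing 1:s first → 3 extensions
total linear extensions = 6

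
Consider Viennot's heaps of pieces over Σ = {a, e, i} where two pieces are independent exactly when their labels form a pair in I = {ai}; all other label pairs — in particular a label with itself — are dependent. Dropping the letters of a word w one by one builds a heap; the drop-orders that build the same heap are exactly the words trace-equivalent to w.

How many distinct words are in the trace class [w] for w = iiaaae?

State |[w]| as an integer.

10

piece 0:i — minimal
piece 1:i rests on {0:i}
piece 2:a — minimal
piece 3:a rests on {2:a}
piece 4:a rests on {3:a}
piece 5:e rests on {1:i, 4:a}
minimal pieces: {0:i, 2:a}
ways to finish when only these pieces remain (= sum over removing one remaining piece with nothing left below it):
  1 left: {5}→1
  2 left: {1,5}→1  {4,5}→1
  3 left: {0,1,5}→1  {1,4,5}→2  {3,4,5}→1
  4 left: {0,1,4,5}→3  {1,3,4,5}→3  {2,3,4,5}→1
  placing 0:i first → 4 extensions
  placing 2:a first → 6 extensions
total linear extensions = 10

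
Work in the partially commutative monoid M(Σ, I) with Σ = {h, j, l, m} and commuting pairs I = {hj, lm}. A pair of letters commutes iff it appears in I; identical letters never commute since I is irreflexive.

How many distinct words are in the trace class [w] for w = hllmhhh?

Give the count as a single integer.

3

drop 0:h onto floor
drop 1:l onto {0:h}
drop 2:l onto {1:l}
drop 3:m onto {0:h}
drop 4:h onto {2:l, 3:m}
drop 5:h onto {4:h}
drop 6:h onto {5:h}
ground layer = {0:h}
drop-orders for the pieces not yet dropped (sum over which currently-grounded one goes next):
  1 to go: {6} 1
  2 to go: {5,6} 1
  3 to go: {4,5,6} 1
  4 to go: {2,4,5,6} 1  {3,4,5,6} 1
  5 to go: {1,2,4,5,6} 1  {2,3,4,5,6} 2
  if 0:h drops first: 3 orders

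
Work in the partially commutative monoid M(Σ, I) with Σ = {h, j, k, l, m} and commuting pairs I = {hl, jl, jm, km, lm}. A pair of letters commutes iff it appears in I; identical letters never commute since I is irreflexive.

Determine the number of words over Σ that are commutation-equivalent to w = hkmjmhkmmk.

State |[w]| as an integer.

0(h) covers ∅
1(k) covers 0:h
2(m) covers 0:h
3(j) covers 1:k
4(m) covers 2:m
5(h) covers 3:j, 4:m
6(k) covers 5:h
7(m) covers 5:h
8(m) covers 7:m
9(k) covers 6:k
floor of heap: 0:h
completions by unplaced set U, small U first (add the entries for U minus each lowest piece of U):
  |U|=1: {8}:1  {9}:1
  |U|=2: {6,9}:1  {7,8}:1  {8,9}:2
  |U|=3: {6,8,9}:3  {7,8,9}:3
  |U|=4: {6,7,8,9}:6
  |U|=5: {5,6,7,8,9}:6
  |U|=6: {3,5,6,7,8,9}:6  {4,5,6,7,8,9}:6
  |U|=7: {1,3,5,6,7,8,9}:6  {2,4,5,6,7,8,9}:6  {3,4,5,6,7,8,9}:12
  |U|=8: {1,3,4,5,6,7,8,9}:18  {2,3,4,5,6,7,8,9}:18
  start at 0(h): 36

36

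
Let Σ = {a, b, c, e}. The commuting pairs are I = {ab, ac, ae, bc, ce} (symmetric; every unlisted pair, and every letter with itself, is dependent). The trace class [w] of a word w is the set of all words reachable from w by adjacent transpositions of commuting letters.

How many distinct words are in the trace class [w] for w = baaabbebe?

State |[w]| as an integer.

drop 0:b onto floor
drop 1:a onto floor
drop 2:a onto {1:a}
drop 3:a onto {2:a}
drop 4:b onto {0:b}
drop 5:b onto {4:b}
drop 6:e onto {5:b}
drop 7:b onto {6:e}
drop 8:e onto {7:b}
ground layer = {0:b, 1:a}
drop-orders for the pieces not yet dropped (sum over which currently-grounded one goes next):
  1 to go: {3} 1  {8} 1
  2 to go: {2,3} 1  {3,8} 2  {7,8} 1
  3 to go: {1,2,3} 1  {2,3,8} 3  {3,7,8} 3  {6,7,8} 1
  4 to go: {1,2,3,8} 4  {2,3,7,8} 6  {3,6,7,8} 4  {5,6,7,8} 1
  5 to go: {1,2,3,7,8} 10  {2,3,6,7,8} 10  {3,5,6,7,8} 5  {4,5,6,7,8} 1
  6 to go: {0,4,5,6,7,8} 1  {1,2,3,6,7,8} 20  {2,3,5,6,7,8} 15  {3,4,5,6,7,8} 6
  7 to go: {0,3,4,5,6,7,8} 7  {1,2,3,5,6,7,8} 35  {2,3,4,5,6,7,8} 21
  if 0:b drops first: 56 orders
  if 1:a drops first: 28 orders
heap linearizations: 84

84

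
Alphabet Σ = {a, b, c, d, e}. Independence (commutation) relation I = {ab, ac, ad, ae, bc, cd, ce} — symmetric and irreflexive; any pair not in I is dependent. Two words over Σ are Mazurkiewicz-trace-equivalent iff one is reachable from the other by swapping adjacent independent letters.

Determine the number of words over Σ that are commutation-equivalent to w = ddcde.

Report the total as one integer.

5

drop 0:d onto floor
drop 1:d onto {0:d}
drop 2:c onto floor
drop 3:d onto {1:d}
drop 4:e onto {3:d}
ground layer = {0:d, 2:c}
drop-orders for the pieces not yet dropped (sum over which currently-grounded one goes next):
  1 to go: {2} 1  {4} 1
  2 to go: {2,4} 2  {3,4} 1
  3 to go: {1,3,4} 1  {2,3,4} 3
  if 0:d drops first: 4 orders
  if 2:c drops first: 1 orders
heap linearizations: 5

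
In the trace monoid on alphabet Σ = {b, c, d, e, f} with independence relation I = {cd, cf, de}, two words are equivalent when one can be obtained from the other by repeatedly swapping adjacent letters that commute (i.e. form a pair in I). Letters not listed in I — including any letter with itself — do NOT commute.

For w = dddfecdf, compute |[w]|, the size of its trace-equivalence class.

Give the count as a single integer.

5

#0=d has no predecessor
#1=d depends on [0:d]
#2=d depends on [1:d]
#3=f depends on [2:d]
#4=e depends on [3:f]
#5=c depends on [4:e]
#6=d depends on [3:f]
#7=f depends on [4:e, 6:d]
sources: [0:d]
N(rest) = Σ N(rest − s) over sources s of rest; N(one piece) = 1:
  size 1 → [5]=1  [7]=1
  size 2 → [5,7]=2  [6,7]=1
  size 3 → [4,5,7]=2  [5,6,7]=3
  size 4 → [4,5,6,7]=5
  size 5 → [3,4,5,6,7]=5
  size 6 → [2,3,4,5,6,7]=5
  first=0(d) contributes 5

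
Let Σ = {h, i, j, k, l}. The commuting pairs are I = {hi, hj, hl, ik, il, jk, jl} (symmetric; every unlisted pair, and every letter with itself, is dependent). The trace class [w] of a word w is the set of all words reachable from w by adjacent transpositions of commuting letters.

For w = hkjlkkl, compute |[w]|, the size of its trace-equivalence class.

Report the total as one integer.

7

drop 0:h onto floor
drop 1:k onto {0:h}
drop 2:j onto floor
drop 3:l onto {1:k}
drop 4:k onto {3:l}
drop 5:k onto {4:k}
drop 6:l onto {5:k}
ground layer = {0:h, 2:j}
drop-orders for the pieces not yet dropped (sum over which currently-grounded one goes next):
  1 to go: {2} 1  {6} 1
  2 to go: {2,6} 2  {5,6} 1
  3 to go: {2,5,6} 3  {4,5,6} 1
  4 to go: {2,4,5,6} 4  {3,4,5,6} 1
  5 to go: {1,3,4,5,6} 1  {2,3,4,5,6} 5
  if 0:h drops first: 6 orders
  if 2:j drops first: 1 orders
heap linearizations: 7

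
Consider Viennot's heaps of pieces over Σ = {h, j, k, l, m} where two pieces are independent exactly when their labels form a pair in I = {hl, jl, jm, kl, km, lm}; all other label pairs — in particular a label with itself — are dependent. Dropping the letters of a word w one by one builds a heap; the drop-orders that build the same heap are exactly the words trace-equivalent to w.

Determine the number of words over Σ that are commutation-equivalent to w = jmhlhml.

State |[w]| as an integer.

42

0(j) covers ∅
1(m) covers ∅
2(h) covers 0:j, 1:m
3(l) covers ∅
4(h) covers 2:h
5(m) covers 4:h
6(l) covers 3:l
floor of heap: 0:j, 1:m, 3:l
completions by unplaced set U, small U first (add the entries for U minus each lowest piece of U):
  |U|=1: {5}:1  {6}:1
  |U|=2: {3,6}:1  {4,5}:1  {5,6}:2
  |U|=3: {2,4,5}:1  {3,5,6}:3  {4,5,6}:3
  |U|=4: {0,2,4,5}:1  {1,2,4,5}:1  {2,4,5,6}:4  {3,4,5,6}:6
  |U|=5: {0,1,2,4,5}:2  {0,2,4,5,6}:5  {1,2,4,5,6}:5  {2,3,4,5,6}:10
  start at 0(j): 15
  start at 1(m): 15
  start at 3(l): 12
sum over floor = 42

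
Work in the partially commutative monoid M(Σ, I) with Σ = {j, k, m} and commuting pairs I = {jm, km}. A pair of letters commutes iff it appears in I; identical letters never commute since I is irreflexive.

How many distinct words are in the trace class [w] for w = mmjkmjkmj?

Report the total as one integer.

126

0(m) covers ∅
1(m) covers 0:m
2(j) covers ∅
3(k) covers 2:j
4(m) covers 1:m
5(j) covers 3:k
6(k) covers 5:j
7(m) covers 4:m
8(j) covers 6:k
floor of heap: 0:m, 2:j
completions by unplaced set U, small U first (add the entries for U minus each lowest piece of U):
  |U|=1: {7}:1  {8}:1
  |U|=2: {4,7}:1  {6,8}:1  {7,8}:2
  |U|=3: {1,4,7}:1  {4,7,8}:3  {5,6,8}:1  {6,7,8}:3
  |U|=4: {0,1,4,7}:1  {1,4,7,8}:4  {3,5,6,8}:1  {4,6,7,8}:6  {5,6,7,8}:4
  |U|=5: {0,1,4,7,8}:5  {1,4,6,7,8}:10  {2,3,5,6,8}:1  {3,5,6,7,8}:5  {4,5,6,7,8}:10
  |U|=6: {0,1,4,6,7,8}:15  {1,4,5,6,7,8}:20  {2,3,5,6,7,8}:6  {3,4,5,6,7,8}:15
  |U|=7: {0,1,4,5,6,7,8}:35  {1,3,4,5,6,7,8}:35  {2,3,4,5,6,7,8}:21
  start at 0(m): 56
  start at 2(j): 70
sum over floor = 126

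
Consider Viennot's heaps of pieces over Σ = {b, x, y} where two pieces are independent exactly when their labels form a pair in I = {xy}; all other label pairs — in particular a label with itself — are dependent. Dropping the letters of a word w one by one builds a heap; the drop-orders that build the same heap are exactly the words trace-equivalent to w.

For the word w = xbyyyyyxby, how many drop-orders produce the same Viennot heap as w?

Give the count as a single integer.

#0=x has no predecessor
#1=b depends on [0:x]
#2=y depends on [1:b]
#3=y depends on [2:y]
#4=y depends on [3:y]
#5=y depends on [4:y]
#6=y depends on [5:y]
#7=x depends on [1:b]
#8=b depends on [6:y, 7:x]
#9=y depends on [8:b]
sources: [0:x]
N(rest) = Σ N(rest − s) over sources s of rest; N(one piece) = 1:
  size 1 → [9]=1
  size 2 → [8,9]=1
  size 3 → [6,8,9]=1  [7,8,9]=1
  size 4 → [5,6,8,9]=1  [6,7,8,9]=2
  size 5 → [4,5,6,8,9]=1  [5,6,7,8,9]=3
  size 6 → [3,4,5,6,8,9]=1  [4,5,6,7,8,9]=4
  size 7 → [2,3,4,5,6,8,9]=1  [3,4,5,6,7,8,9]=5
  size 8 → [2,3,4,5,6,7,8,9]=6
  first=0(x) contributes 6

6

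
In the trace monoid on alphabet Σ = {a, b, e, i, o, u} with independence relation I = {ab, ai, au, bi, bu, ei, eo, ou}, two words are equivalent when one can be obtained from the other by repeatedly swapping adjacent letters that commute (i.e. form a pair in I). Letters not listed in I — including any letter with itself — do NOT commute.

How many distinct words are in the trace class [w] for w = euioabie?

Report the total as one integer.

8

#0=e has no predecessor
#1=u depends on [0:e]
#2=i depends on [1:u]
#3=o depends on [2:i]
#4=a depends on [3:o]
#5=b depends on [3:o]
#6=i depends on [3:o]
#7=e depends on [4:a, 5:b]
sources: [0:e]
N(rest) = Σ N(rest − s) over sources s of rest; N(one piece) = 1:
  size 1 → [6]=1  [7]=1
  size 2 → [4,7]=1  [5,7]=1  [6,7]=2
  size 3 → [4,5,7]=2  [4,6,7]=3  [5,6,7]=3
  size 4 → [4,5,6,7]=8
  size 5 → [3,4,5,6,7]=8
  size 6 → [2,3,4,5,6,7]=8
  first=0(e) contributes 8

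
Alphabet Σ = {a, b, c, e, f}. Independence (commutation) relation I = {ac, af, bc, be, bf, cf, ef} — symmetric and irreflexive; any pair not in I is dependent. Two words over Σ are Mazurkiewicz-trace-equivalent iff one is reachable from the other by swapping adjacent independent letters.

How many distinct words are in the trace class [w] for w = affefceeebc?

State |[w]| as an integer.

drop 0:a onto floor
drop 1:f onto floor
drop 2:f onto {1:f}
drop 3:e onto {0:a}
drop 4:f onto {2:f}
drop 5:c onto {3:e}
drop 6:e onto {5:c}
drop 7:e onto {6:e}
drop 8:e onto {7:e}
drop 9:b onto {0:a}
drop 10:c onto {8:e}
ground layer = {0:a, 1:f}
drop-orders for the pieces not yet dropped (sum over which currently-grounded one goes next):
  1 to go: {4} 1  {9} 1  {10} 1
  2 to go: {2,4} 1  {4,9} 2  {4,10} 2  {8,10} 1  {9,10} 2
  3 to go: {1,2,4} 1  {2,4,9} 3  {2,4,10} 3  {4,8,10} 3  {4,9,10} 6  {7,8,10} 1  {8,9,10} 3
  4 to go: {1,2,4,9} 4  {1,2,4,10} 4  {2,4,8,10} 6  {2,4,9,10} 12  {4,7,8,10} 4  {4,8,9,10} 12  {6,7,8,10} 1  {7,8,9,10} 4
  5 to go: {1,2,4,8,10} 10  {1,2,4,9,10} 20  {2,4,7,8,10} 10  {2,4,8,9,10} 30  {4,6,7,8,10} 5  {4,7,8,9,10} 20  {5,6,7,8,10} 1  {6,7,8,9,10} 5
  6 to go: {1,2,4,7,8,10} 20  {1,2,4,8,9,10} 60  {2,4,6,7,8,10} 15  {2,4,7,8,9,10} 60  {3,5,6,7,8,10} 1  {4,5,6,7,8,10} 6  {4,6,7,8,9,10} 30  {5,6,7,8,9,10} 6
  7 to go: {1,2,4,6,7,8,10} 35  {1,2,4,7,8,9,10} 140  {2,4,5,6,7,8,10} 21  {2,4,6,7,8,9,10} 105  {3,4,5,6,7,8,10} 7  {3,5,6,7,8,9,10} 7  {4,5,6,7,8,9,10} 42
  8 to go: {0,3,5,6,7,8,9,10} 7  {1,2,4,5,6,7,8,10} 56  {1,2,4,6,7,8,9,10} 280  {2,3,4,5,6,7,8,10} 28  {2,4,5,6,7,8,9,10} 168  {3,4,5,6,7,8,9,10} 56
  9 to go: {0,3,4,5,6,7,8,9,10} 63  {1,2,3,4,5,6,7,8,10} 84  {1,2,4,5,6,7,8,9,10} 504  {2,3,4,5,6,7,8,9,10} 252
  if 0:a drops first: 840 orders
  if 1:f drops first: 315 orders
heap linearizations: 1155

1155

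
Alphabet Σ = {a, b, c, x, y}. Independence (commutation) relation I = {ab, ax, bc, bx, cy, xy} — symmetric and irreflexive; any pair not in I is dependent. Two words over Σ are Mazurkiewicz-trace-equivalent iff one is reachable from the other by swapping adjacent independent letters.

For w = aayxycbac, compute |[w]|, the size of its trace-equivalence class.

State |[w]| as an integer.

#0=a has no predecessor
#1=a depends on [0:a]
#2=y depends on [1:a]
#3=x has no predecessor
#4=y depends on [2:y]
#5=c depends on [1:a, 3:x]
#6=b depends on [4:y]
#7=a depends on [4:y, 5:c]
#8=c depends on [7:a]
sources: [0:a, 3:x]
N(rest) = Σ N(rest − s) over sources s of rest; N(one piece) = 1:
  size 1 → [6]=1  [8]=1
  size 2 → [6,8]=2  [7,8]=1
  size 3 → [5,7,8]=1  [6,7,8]=3
  size 4 → [3,5,7,8]=1  [4,6,7,8]=3  [5,6,7,8]=4
  size 5 → [2,4,6,7,8]=3  [3,5,6,7,8]=5  [4,5,6,7,8]=7
  size 6 → [2,4,5,6,7,8]=10  [3,4,5,6,7,8]=12
  size 7 → [1,2,4,5,6,7,8]=10  [2,3,4,5,6,7,8]=22
  first=0(a) contributes 32
  first=3(x) contributes 10
|[w]| = 42

42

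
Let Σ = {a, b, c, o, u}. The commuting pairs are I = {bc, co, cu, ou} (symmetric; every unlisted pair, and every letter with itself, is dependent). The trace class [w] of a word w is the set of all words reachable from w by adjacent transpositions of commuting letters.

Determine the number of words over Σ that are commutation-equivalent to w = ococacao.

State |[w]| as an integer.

drop 0:o onto floor
drop 1:c onto floor
drop 2:o onto {0:o}
drop 3:c onto {1:c}
drop 4:a onto {2:o, 3:c}
drop 5:c onto {4:a}
drop 6:a onto {5:c}
drop 7:o onto {6:a}
ground layer = {0:o, 1:c}
drop-orders for the pieces not yet dropped (sum over which currently-grounded one goes next):
  1 to go: {7} 1
  2 to go: {6,7} 1
  3 to go: {5,6,7} 1
  4 to go: {4,5,6,7} 1
  5 to go: {2,4,5,6,7} 1  {3,4,5,6,7} 1
  6 to go: {0,2,4,5,6,7} 1  {1,3,4,5,6,7} 1  {2,3,4,5,6,7} 2
  if 0:o drops first: 3 orders
  if 1:c drops first: 3 orders
heap linearizations: 6

6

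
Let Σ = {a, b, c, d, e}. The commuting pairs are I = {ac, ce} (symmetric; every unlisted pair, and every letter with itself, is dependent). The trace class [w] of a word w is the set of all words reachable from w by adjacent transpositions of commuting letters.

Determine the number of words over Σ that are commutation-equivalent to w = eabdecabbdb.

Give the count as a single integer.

#0=e has no predecessor
#1=a depends on [0:e]
#2=b depends on [1:a]
#3=d depends on [2:b]
#4=e depends on [3:d]
#5=c depends on [3:d]
#6=a depends on [4:e]
#7=b depends on [5:c, 6:a]
#8=b depends on [7:b]
#9=d depends on [8:b]
#10=b depends on [9:d]
sources: [0:e]
N(rest) = Σ N(rest − s) over sources s of rest; N(one piece) = 1:
  size 1 → [10]=1
  size 2 → [9,10]=1
  size 3 → [8,9,10]=1
  size 4 → [7,8,9,10]=1
  size 5 → [5,7,8,9,10]=1  [6,7,8,9,10]=1
  size 6 → [4,6,7,8,9,10]=1  [5,6,7,8,9,10]=2
  size 7 → [4,5,6,7,8,9,10]=3
  size 8 → [3,4,5,6,7,8,9,10]=3
  size 9 → [2,3,4,5,6,7,8,9,10]=3
  first=0(e) contributes 3

3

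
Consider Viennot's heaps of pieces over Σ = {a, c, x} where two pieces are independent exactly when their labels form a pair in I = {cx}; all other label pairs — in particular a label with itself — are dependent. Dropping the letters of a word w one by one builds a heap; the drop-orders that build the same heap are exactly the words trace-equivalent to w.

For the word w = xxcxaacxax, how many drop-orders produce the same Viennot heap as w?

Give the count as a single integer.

#0=x has no predecessor
#1=x depends on [0:x]
#2=c has no predecessor
#3=x depends on [1:x]
#4=a depends on [2:c, 3:x]
#5=a depends on [4:a]
#6=c depends on [5:a]
#7=x depends on [5:a]
#8=a depends on [6:c, 7:x]
#9=x depends on [8:a]
sources: [0:x, 2:c]
N(rest) = Σ N(rest − s) over sources s of rest; N(one piece) = 1:
  size 1 → [9]=1
  size 2 → [8,9]=1
  size 3 → [6,8,9]=1  [7,8,9]=1
  size 4 → [6,7,8,9]=2
  size 5 → [5,6,7,8,9]=2
  size 6 → [4,5,6,7,8,9]=2
  size 7 → [2,4,5,6,7,8,9]=2  [3,4,5,6,7,8,9]=2
  size 8 → [1,3,4,5,6,7,8,9]=2  [2,3,4,5,6,7,8,9]=4
  first=0(x) contributes 6
  first=2(c) contributes 2
|[w]| = 8

8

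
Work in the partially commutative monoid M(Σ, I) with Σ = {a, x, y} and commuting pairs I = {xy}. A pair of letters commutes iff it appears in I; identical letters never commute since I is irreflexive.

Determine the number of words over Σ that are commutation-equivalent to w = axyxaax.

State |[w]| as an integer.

3

piece 0:a — minimal
piece 1:x rests on {0:a}
piece 2:y rests on {0:a}
piece 3:x rests on {1:x}
piece 4:a rests on {2:y, 3:x}
piece 5:a rests on {4:a}
piece 6:x rests on {5:a}
minimal pieces: {0:a}
ways to finish when only these pieces remain (= sum over removing one remaining piece with nothing left below it):
  1 left: {6}→1
  2 left: {5,6}→1
  3 left: {4,5,6}→1
  4 left: {2,4,5,6}→1  {3,4,5,6}→1
  5 left: {1,3,4,5,6}→1  {2,3,4,5,6}→2
  placing 0:a first → 3 extensions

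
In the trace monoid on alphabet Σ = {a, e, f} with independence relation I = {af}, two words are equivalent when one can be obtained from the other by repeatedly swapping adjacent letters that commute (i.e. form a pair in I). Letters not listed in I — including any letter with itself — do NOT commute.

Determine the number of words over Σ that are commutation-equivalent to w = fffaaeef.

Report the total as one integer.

10

0(f) covers ∅
1(f) covers 0:f
2(f) covers 1:f
3(a) covers ∅
4(a) covers 3:a
5(e) covers 2:f, 4:a
6(e) covers 5:e
7(f) covers 6:e
floor of heap: 0:f, 3:a
completions by unplaced set U, small U first (add the entries for U minus each lowest piece of U):
  |U|=1: {7}:1
  |U|=2: {6,7}:1
  |U|=3: {5,6,7}:1
  |U|=4: {2,5,6,7}:1  {4,5,6,7}:1
  |U|=5: {1,2,5,6,7}:1  {2,4,5,6,7}:2  {3,4,5,6,7}:1
  |U|=6: {0,1,2,5,6,7}:1  {1,2,4,5,6,7}:3  {2,3,4,5,6,7}:3
  start at 0(f): 6
  start at 3(a): 4
sum over floor = 10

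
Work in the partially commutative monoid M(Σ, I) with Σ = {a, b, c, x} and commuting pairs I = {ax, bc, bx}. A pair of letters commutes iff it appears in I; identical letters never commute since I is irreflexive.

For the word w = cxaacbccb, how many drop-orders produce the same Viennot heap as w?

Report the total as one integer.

35

#0=c has no predecessor
#1=x depends on [0:c]
#2=a depends on [0:c]
#3=a depends on [2:a]
#4=c depends on [1:x, 3:a]
#5=b depends on [3:a]
#6=c depends on [4:c]
#7=c depends on [6:c]
#8=b depends on [5:b]
sources: [0:c]
N(rest) = Σ N(rest − s) over sources s of rest; N(one piece) = 1:
  size 1 → [7]=1  [8]=1
  size 2 → [5,8]=1  [6,7]=1  [7,8]=2
  size 3 → [4,6,7]=1  [5,7,8]=3  [6,7,8]=3
  size 4 → [1,4,6,7]=1  [4,6,7,8]=4  [5,6,7,8]=6
  size 5 → [1,4,6,7,8]=5  [4,5,6,7,8]=10
  size 6 → [1,4,5,6,7,8]=15  [3,4,5,6,7,8]=10
  size 7 → [1,3,4,5,6,7,8]=25  [2,3,4,5,6,7,8]=10
  first=0(c) contributes 35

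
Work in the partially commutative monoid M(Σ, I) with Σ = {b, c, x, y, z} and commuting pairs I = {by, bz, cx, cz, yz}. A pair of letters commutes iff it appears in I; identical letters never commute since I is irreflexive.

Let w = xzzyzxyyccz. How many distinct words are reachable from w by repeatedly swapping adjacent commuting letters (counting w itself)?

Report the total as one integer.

20

#0=x has no predecessor
#1=z depends on [0:x]
#2=z depends on [1:z]
#3=y depends on [0:x]
#4=z depends on [2:z]
#5=x depends on [3:y, 4:z]
#6=y depends on [5:x]
#7=y depends on [6:y]
#8=c depends on [7:y]
#9=c depends on [8:c]
#10=z depends on [5:x]
sources: [0:x]
N(rest) = Σ N(rest − s) over sources s of rest; N(one piece) = 1:
  size 1 → [9]=1  [10]=1
  size 2 → [8,9]=1  [9,10]=2
  size 3 → [7,8,9]=1  [8,9,10]=3
  size 4 → [6,7,8,9]=1  [7,8,9,10]=4
  size 5 → [6,7,8,9,10]=5
  size 6 → [5,6,7,8,9,10]=5
  size 7 → [3,5,6,7,8,9,10]=5  [4,5,6,7,8,9,10]=5
  size 8 → [2,4,5,6,7,8,9,10]=5  [3,4,5,6,7,8,9,10]=10
  size 9 → [1,2,4,5,6,7,8,9,10]=5  [2,3,4,5,6,7,8,9,10]=15
  first=0(x) contributes 20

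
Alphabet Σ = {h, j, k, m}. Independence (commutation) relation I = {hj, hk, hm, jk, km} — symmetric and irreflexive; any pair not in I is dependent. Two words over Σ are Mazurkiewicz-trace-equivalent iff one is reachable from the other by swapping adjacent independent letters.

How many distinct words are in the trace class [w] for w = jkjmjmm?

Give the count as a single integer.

#0=j has no predecessor
#1=k has no predecessor
#2=j depends on [0:j]
#3=m depends on [2:j]
#4=j depends on [3:m]
#5=m depends on [4:j]
#6=m depends on [5:m]
sources: [0:j, 1:k]
N(rest) = Σ N(rest − s) over sources s of rest; N(one piece) = 1:
  size 1 → [1]=1  [6]=1
  size 2 → [1,6]=2  [5,6]=1
  size 3 → [1,5,6]=3  [4,5,6]=1
  size 4 → [1,4,5,6]=4  [3,4,5,6]=1
  size 5 → [1,3,4,5,6]=5  [2,3,4,5,6]=1
  first=0(j) contributes 6
  first=1(k) contributes 1
|[w]| = 7

7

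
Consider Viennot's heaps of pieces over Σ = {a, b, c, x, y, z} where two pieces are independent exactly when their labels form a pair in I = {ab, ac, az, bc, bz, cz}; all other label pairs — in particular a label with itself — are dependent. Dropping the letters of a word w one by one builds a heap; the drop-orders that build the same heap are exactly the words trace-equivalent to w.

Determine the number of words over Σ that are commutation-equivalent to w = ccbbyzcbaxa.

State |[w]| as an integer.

0(c) covers ∅
1(c) covers 0:c
2(b) covers ∅
3(b) covers 2:b
4(y) covers 1:c, 3:b
5(z) covers 4:y
6(c) covers 4:y
7(b) covers 4:y
8(a) covers 4:y
9(x) covers 5:z, 6:c, 7:b, 8:a
10(a) covers 9:x
floor of heap: 0:c, 2:b
completions by unplaced set U, small U first (add the entries for U minus each lowest piece of U):
  |U|=1: {10}:1
  |U|=2: {9,10}:1
  |U|=3: {5,9,10}:1  {6,9,10}:1  {7,9,10}:1  {8,9,10}:1
  |U|=4: {5,6,9,10}:2  {5,7,9,10}:2  {5,8,9,10}:2  {6,7,9,10}:2  {6,8,9,10}:2  {7,8,9,10}:2
  |U|=5: {5,6,7,9,10}:6  {5,6,8,9,10}:6  {5,7,8,9,10}:6  {6,7,8,9,10}:6
  |U|=6: {5,6,7,8,9,10}:24
  |U|=7: {4,5,6,7,8,9,10}:24
  |U|=8: {1,4,5,6,7,8,9,10}:24  {3,4,5,6,7,8,9,10}:24
  |U|=9: {0,1,4,5,6,7,8,9,10}:24  {1,3,4,5,6,7,8,9,10}:48  {2,3,4,5,6,7,8,9,10}:24
  start at 0(c): 72
  start at 2(b): 72
sum over floor = 144

144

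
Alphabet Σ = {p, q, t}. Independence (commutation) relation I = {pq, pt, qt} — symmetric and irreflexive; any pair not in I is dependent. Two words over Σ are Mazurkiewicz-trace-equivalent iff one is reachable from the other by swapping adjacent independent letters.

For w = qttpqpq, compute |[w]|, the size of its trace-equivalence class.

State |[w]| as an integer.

0(q) covers ∅
1(t) covers ∅
2(t) covers 1:t
3(p) covers ∅
4(q) covers 0:q
5(p) covers 3:p
6(q) covers 4:q
floor of heap: 0:q, 1:t, 3:p
completions by unplaced set U, small U first (add the entries for U minus each lowest piece of U):
  |U|=1: {2}:1  {5}:1  {6}:1
  |U|=2: {1,2}:1  {2,5}:2  {2,6}:2  {3,5}:1  {4,6}:1  {5,6}:2
  |U|=3: {0,4,6}:1  {1,2,5}:3  {1,2,6}:3  {2,3,5}:3  {2,4,6}:3  {2,5,6}:6  {3,5,6}:3  {4,5,6}:3
  |U|=4: {0,2,4,6}:4  {0,4,5,6}:4  {1,2,3,5}:6  {1,2,4,6}:6  {1,2,5,6}:12  {2,3,5,6}:12  {2,4,5,6}:12  {3,4,5,6}:6
  |U|=5: {0,1,2,4,6}:10  {0,2,4,5,6}:20  {0,3,4,5,6}:10  {1,2,3,5,6}:30  {1,2,4,5,6}:30  {2,3,4,5,6}:30
  start at 0(q): 90
  start at 1(t): 60
  start at 3(p): 60
sum over floor = 210

210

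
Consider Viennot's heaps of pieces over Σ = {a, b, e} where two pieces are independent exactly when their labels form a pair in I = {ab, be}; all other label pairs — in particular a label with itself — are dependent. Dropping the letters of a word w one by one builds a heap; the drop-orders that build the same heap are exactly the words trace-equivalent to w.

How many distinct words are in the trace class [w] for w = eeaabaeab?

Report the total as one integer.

drop 0:e onto floor
drop 1:e onto {0:e}
drop 2:a onto {1:e}
drop 3:a onto {2:a}
drop 4:b onto floor
drop 5:a onto {3:a}
drop 6:e onto {5:a}
drop 7:a onto {6:e}
drop 8:b onto {4:b}
ground layer = {0:e, 4:b}
drop-orders for the pieces not yet dropped (sum over which currently-grounded one goes next):
  1 to go: {7} 1  {8} 1
  2 to go: {4,8} 1  {6,7} 1  {7,8} 2
  3 to go: {4,7,8} 3  {5,6,7} 1  {6,7,8} 3
  4 to go: {3,5,6,7} 1  {4,6,7,8} 6  {5,6,7,8} 4
  5 to go: {2,3,5,6,7} 1  {3,5,6,7,8} 5  {4,5,6,7,8} 10
  6 to go: {1,2,3,5,6,7} 1  {2,3,5,6,7,8} 6  {3,4,5,6,7,8} 15
  7 to go: {0,1,2,3,5,6,7} 1  {1,2,3,5,6,7,8} 7  {2,3,4,5,6,7,8} 21
  if 0:e drops first: 28 orders
  if 4:b drops first: 8 orders
heap linearizations: 36

36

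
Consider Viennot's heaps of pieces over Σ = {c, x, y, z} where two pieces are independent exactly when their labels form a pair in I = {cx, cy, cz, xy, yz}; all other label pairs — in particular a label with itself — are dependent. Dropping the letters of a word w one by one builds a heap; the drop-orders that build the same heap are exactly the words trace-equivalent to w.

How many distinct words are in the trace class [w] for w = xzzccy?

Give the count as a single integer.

60

piece 0:x — minimal
piece 1:z rests on {0:x}
piece 2:z rests on {1:z}
piece 3:c — minimal
piece 4:c rests on {3:c}
piece 5:y — minimal
minimal pieces: {0:x, 3:c, 5:y}
ways to finish when only these pieces remain (= sum over removing one remaining piece with nothing left below it):
  1 left: {2}→1  {4}→1  {5}→1
  2 left: {1,2}→1  {2,4}→2  {2,5}→2  {3,4}→1  {4,5}→2
  3 left: {0,1,2}→1  {1,2,4}→3  {1,2,5}→3  {2,3,4}→3  {2,4,5}→6  {3,4,5}→3
  4 left: {0,1,2,4}→4  {0,1,2,5}→4  {1,2,3,4}→6  {1,2,4,5}→12  {2,3,4,5}→12
  placing 0:x first → 30 extensions
  placing 3:c first → 20 extensions
  placing 5:y first → 10 extensions
total linear extensions = 60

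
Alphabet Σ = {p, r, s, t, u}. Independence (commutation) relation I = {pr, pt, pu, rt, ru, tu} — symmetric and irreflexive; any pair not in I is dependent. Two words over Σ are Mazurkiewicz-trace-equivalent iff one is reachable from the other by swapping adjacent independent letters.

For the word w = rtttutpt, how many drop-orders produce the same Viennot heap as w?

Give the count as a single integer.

336

piece 0:r — minimal
piece 1:t — minimal
piece 2:t rests on {1:t}
piece 3:t rests on {2:t}
piece 4:u — minimal
piece 5:t rests on {3:t}
piece 6:p — minimal
piece 7:t rests on {5:t}
minimal pieces: {0:r, 1:t, 4:u, 6:p}
ways to finish when only these pieces remain (= sum over removing one remaining piece with nothing left below it):
  1 left: {0}→1  {4}→1  {6}→1  {7}→1
  2 left: {0,4}→2  {0,6}→2  {0,7}→2  {4,6}→2  {4,7}→2  {5,7}→1  {6,7}→2
  3 left: {0,4,6}→6  {0,4,7}→6  {0,5,7}→3  {0,6,7}→6  {3,5,7}→1  {4,5,7}→3  {4,6,7}→6  {5,6,7}→3
  4 left: {0,3,5,7}→4  {0,4,5,7}→12  {0,4,6,7}→24  {0,5,6,7}→12  {2,3,5,7}→1  {3,4,5,7}→4  {3,5,6,7}→4  {4,5,6,7}→12
  5 left: {0,2,3,5,7}→5  {0,3,4,5,7}→20  {0,3,5,6,7}→20  {0,4,5,6,7}→60  {1,2,3,5,7}→1  {2,3,4,5,7}→5  {2,3,5,6,7}→5  {3,4,5,6,7}→20
  6 left: {0,1,2,3,5,7}→6  {0,2,3,4,5,7}→30  {0,2,3,5,6,7}→30  {0,3,4,5,6,7}→120  {1,2,3,4,5,7}→6  {1,2,3,5,6,7}→6  {2,3,4,5,6,7}→30
  placing 0:r first → 42 extensions
  placing 1:t first → 210 extensions
  placing 4:u first → 42 extensions
  placing 6:p first → 42 extensions
total linear extensions = 336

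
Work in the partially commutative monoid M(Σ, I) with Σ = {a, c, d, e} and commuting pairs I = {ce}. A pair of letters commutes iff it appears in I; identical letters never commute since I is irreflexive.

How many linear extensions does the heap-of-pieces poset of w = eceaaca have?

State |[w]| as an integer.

3

piece 0:e — minimal
piece 1:c — minimal
piece 2:e rests on {0:e}
piece 3:a rests on {1:c, 2:e}
piece 4:a rests on {3:a}
piece 5:c rests on {4:a}
piece 6:a rests on {5:c}
minimal pieces: {0:e, 1:c}
ways to finish when only these pieces remain (= sum over removing one remaining piece with nothing left below it):
  1 left: {6}→1
  2 left: {5,6}→1
  3 left: {4,5,6}→1
  4 left: {3,4,5,6}→1
  5 left: {1,3,4,5,6}→1  {2,3,4,5,6}→1
  placing 0:e first → 2 extensions
  placing 1:c first → 1 extensions
total linear extensions = 3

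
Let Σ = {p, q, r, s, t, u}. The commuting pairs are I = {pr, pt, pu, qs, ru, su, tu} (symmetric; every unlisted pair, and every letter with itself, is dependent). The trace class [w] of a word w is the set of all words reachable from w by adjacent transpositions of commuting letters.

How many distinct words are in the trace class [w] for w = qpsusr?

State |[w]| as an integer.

piece 0:q — minimal
piece 1:p rests on {0:q}
piece 2:s rests on {1:p}
piece 3:u rests on {0:q}
piece 4:s rests on {2:s}
piece 5:r rests on {4:s}
minimal pieces: {0:q}
ways to finish when only these pieces remain (= sum over removing one remaining piece with nothing left below it):
  1 left: {3}→1  {5}→1
  2 left: {3,5}→2  {4,5}→1
  3 left: {2,4,5}→1  {3,4,5}→3
  4 left: {1,2,4,5}→1  {2,3,4,5}→4
  placing 0:q first → 5 extensions

5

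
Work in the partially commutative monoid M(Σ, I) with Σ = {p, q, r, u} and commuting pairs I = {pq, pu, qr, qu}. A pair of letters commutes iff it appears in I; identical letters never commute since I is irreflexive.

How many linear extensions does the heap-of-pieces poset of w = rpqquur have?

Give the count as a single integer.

63

drop 0:r onto floor
drop 1:p onto {0:r}
drop 2:q onto floor
drop 3:q onto {2:q}
drop 4:u onto {0:r}
drop 5:u onto {4:u}
drop 6:r onto {1:p, 5:u}
ground layer = {0:r, 2:q}
drop-orders for the pieces not yet dropped (sum over which currently-grounded one goes next):
  1 to go: {3} 1  {6} 1
  2 to go: {1,6} 1  {2,3} 1  {3,6} 2  {5,6} 1
  3 to go: {1,3,6} 3  {1,5,6} 2  {2,3,6} 3  {3,5,6} 3  {4,5,6} 1
  4 to go: {1,2,3,6} 6  {1,3,5,6} 8  {1,4,5,6} 3  {2,3,5,6} 6  {3,4,5,6} 4
  5 to go: {0,1,4,5,6} 3  {1,2,3,5,6} 20  {1,3,4,5,6} 15  {2,3,4,5,6} 10
  if 0:r drops first: 45 orders
  if 2:q drops first: 18 orders
heap linearizations: 63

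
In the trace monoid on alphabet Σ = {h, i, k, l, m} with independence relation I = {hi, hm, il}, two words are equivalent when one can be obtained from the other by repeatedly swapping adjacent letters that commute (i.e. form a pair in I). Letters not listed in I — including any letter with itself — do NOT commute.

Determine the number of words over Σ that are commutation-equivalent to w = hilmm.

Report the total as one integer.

3

#0=h has no predecessor
#1=i has no predecessor
#2=l depends on [0:h]
#3=m depends on [1:i, 2:l]
#4=m depends on [3:m]
sources: [0:h, 1:i]
N(rest) = Σ N(rest − s) over sources s of rest; N(one piece) = 1:
  size 1 → [4]=1
  size 2 → [3,4]=1
  size 3 → [1,3,4]=1  [2,3,4]=1
  first=0(h) contributes 2
  first=1(i) contributes 1
|[w]| = 3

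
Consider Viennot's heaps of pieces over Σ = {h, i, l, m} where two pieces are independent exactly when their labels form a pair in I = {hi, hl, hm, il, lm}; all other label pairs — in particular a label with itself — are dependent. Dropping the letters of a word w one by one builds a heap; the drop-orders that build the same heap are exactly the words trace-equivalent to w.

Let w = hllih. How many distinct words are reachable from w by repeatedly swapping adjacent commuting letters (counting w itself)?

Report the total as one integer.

piece 0:h — minimal
piece 1:l — minimal
piece 2:l rests on {1:l}
piece 3:i — minimal
piece 4:h rests on {0:h}
minimal pieces: {0:h, 1:l, 3:i}
ways to finish when only these pieces remain (= sum over removing one remaining piece with nothing left below it):
  1 left: {2}→1  {3}→1  {4}→1
  2 left: {0,4}→1  {1,2}→1  {2,3}→2  {2,4}→2  {3,4}→2
  3 left: {0,2,4}→3  {0,3,4}→3  {1,2,3}→3  {1,2,4}→3  {2,3,4}→6
  placing 0:h first → 12 extensions
  placing 1:l first → 12 extensions
  placing 3:i first → 6 extensions
total linear extensions = 30

30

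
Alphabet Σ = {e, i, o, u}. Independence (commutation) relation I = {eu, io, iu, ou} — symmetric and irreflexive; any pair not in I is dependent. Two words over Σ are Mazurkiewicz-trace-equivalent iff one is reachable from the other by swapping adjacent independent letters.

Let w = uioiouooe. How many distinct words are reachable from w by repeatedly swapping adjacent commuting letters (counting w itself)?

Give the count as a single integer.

540

piece 0:u — minimal
piece 1:i — minimal
piece 2:o — minimal
piece 3:i rests on {1:i}
piece 4:o rests on {2:o}
piece 5:u rests on {0:u}
piece 6:o rests on {4:o}
piece 7:o rests on {6:o}
piece 8:e rests on {3:i, 7:o}
minimal pieces: {0:u, 1:i, 2:o}
ways to finish when only these pieces remain (= sum over removing one remaining piece with nothing left below it):
  1 left: {5}→1  {8}→1
  2 left: {0,5}→1  {3,8}→1  {5,8}→2  {7,8}→1
  3 left: {0,5,8}→3  {1,3,8}→1  {3,5,8}→3  {3,7,8}→2  {5,7,8}→3  {6,7,8}→1
  4 left: {0,3,5,8}→6  {0,5,7,8}→6  {1,3,5,8}→4  {1,3,7,8}→3  {3,5,7,8}→8  {3,6,7,8}→3  {4,6,7,8}→1  {5,6,7,8}→4
  5 left: {0,1,3,5,8}→10  {0,3,5,7,8}→20  {0,5,6,7,8}→10  {1,3,5,7,8}→15  {1,3,6,7,8}→6  {2,4,6,7,8}→1  {3,4,6,7,8}→4  {3,5,6,7,8}→15  {4,5,6,7,8}→5
  6 left: {0,1,3,5,7,8}→45  {0,3,5,6,7,8}→45  {0,4,5,6,7,8}→15  {1,3,4,6,7,8}→10  {1,3,5,6,7,8}→36  {2,3,4,6,7,8}→5  {2,4,5,6,7,8}→6  {3,4,5,6,7,8}→24
  7 left: {0,1,3,5,6,7,8}→126  {0,2,4,5,6,7,8}→21  {0,3,4,5,6,7,8}→84  {1,2,3,4,6,7,8}→15  {1,3,4,5,6,7,8}→70  {2,3,4,5,6,7,8}→35
  placing 0:u first → 120 extensions
  placing 1:i first → 140 extensions
  placing 2:o first → 280 extensions
total linear extensions = 540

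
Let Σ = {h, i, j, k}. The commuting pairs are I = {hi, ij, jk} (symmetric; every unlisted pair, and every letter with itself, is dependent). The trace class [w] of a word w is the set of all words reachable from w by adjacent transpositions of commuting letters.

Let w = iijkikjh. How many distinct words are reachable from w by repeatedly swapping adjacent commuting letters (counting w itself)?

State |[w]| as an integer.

#0=i has no predecessor
#1=i depends on [0:i]
#2=j has no predecessor
#3=k depends on [1:i]
#4=i depends on [3:k]
#5=k depends on [4:i]
#6=j depends on [2:j]
#7=h depends on [5:k, 6:j]
sources: [0:i, 2:j]
N(rest) = Σ N(rest − s) over sources s of rest; N(one piece) = 1:
  size 1 → [7]=1
  size 2 → [5,7]=1  [6,7]=1
  size 3 → [2,6,7]=1  [4,5,7]=1  [5,6,7]=2
  size 4 → [2,5,6,7]=3  [3,4,5,7]=1  [4,5,6,7]=3
  size 5 → [1,3,4,5,7]=1  [2,4,5,6,7]=6  [3,4,5,6,7]=4
  size 6 → [0,1,3,4,5,7]=1  [1,3,4,5,6,7]=5  [2,3,4,5,6,7]=10
  first=0(i) contributes 15
  first=2(j) contributes 6
|[w]| = 21

21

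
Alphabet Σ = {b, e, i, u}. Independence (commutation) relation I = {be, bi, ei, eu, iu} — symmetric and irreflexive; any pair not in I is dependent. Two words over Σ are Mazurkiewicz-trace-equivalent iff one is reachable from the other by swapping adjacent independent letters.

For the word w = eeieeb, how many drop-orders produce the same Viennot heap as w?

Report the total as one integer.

drop 0:e onto floor
drop 1:e onto {0:e}
drop 2:i onto floor
drop 3:e onto {1:e}
drop 4:e onto {3:e}
drop 5:b onto floor
ground layer = {0:e, 2:i, 5:b}
drop-orders for the pieces not yet dropped (sum over which currently-grounded one goes next):
  1 to go: {2} 1  {4} 1  {5} 1
  2 to go: {2,4} 2  {2,5} 2  {3,4} 1  {4,5} 2
  3 to go: {1,3,4} 1  {2,3,4} 3  {2,4,5} 6  {3,4,5} 3
  4 to go: {0,1,3,4} 1  {1,2,3,4} 4  {1,3,4,5} 4  {2,3,4,5} 12
  if 0:e drops first: 20 orders
  if 2:i drops first: 5 orders
  if 5:b drops first: 5 orders
heap linearizations: 30

30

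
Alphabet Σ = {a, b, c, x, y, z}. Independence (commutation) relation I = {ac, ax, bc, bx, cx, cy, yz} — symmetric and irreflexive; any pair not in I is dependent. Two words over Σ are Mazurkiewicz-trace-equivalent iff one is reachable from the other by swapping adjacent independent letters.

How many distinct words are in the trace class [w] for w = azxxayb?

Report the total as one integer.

3

piece 0:a — minimal
piece 1:z rests on {0:a}
piece 2:x rests on {1:z}
piece 3:x rests on {2:x}
piece 4:a rests on {1:z}
piece 5:y rests on {3:x, 4:a}
piece 6:b rests on {5:y}
minimal pieces: {0:a}
ways to finish when only these pieces remain (= sum over removing one remaining piece with nothing left below it):
  1 left: {6}→1
  2 left: {5,6}→1
  3 left: {3,5,6}→1  {4,5,6}→1
  4 left: {2,3,5,6}→1  {3,4,5,6}→2
  5 left: {2,3,4,5,6}→3
  placing 0:a first → 3 extensions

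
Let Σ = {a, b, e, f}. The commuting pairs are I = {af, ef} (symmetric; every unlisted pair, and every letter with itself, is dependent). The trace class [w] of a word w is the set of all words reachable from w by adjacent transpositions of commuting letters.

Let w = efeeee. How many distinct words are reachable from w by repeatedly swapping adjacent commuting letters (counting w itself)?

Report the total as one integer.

drop 0:e onto floor
drop 1:f onto floor
drop 2:e onto {0:e}
drop 3:e onto {2:e}
drop 4:e onto {3:e}
drop 5:e onto {4:e}
ground layer = {0:e, 1:f}
drop-orders for the pieces not yet dropped (sum over which currently-grounded one goes next):
  1 to go: {1} 1  {5} 1
  2 to go: {1,5} 2  {4,5} 1
  3 to go: {1,4,5} 3  {3,4,5} 1
  4 to go: {1,3,4,5} 4  {2,3,4,5} 1
  if 0:e drops first: 5 orders
  if 1:f drops first: 1 orders
heap linearizations: 6

6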